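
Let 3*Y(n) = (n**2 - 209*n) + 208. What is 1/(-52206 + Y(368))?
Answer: -3/97898 ≈ -3.0644e-5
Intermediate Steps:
Y(n) = 208/3 - 209*n/3 + n**2/3 (Y(n) = ((n**2 - 209*n) + 208)/3 = (208 + n**2 - 209*n)/3 = 208/3 - 209*n/3 + n**2/3)
1/(-52206 + Y(368)) = 1/(-52206 + (208/3 - 209/3*368 + (1/3)*368**2)) = 1/(-52206 + (208/3 - 76912/3 + (1/3)*135424)) = 1/(-52206 + (208/3 - 76912/3 + 135424/3)) = 1/(-52206 + 58720/3) = 1/(-97898/3) = -3/97898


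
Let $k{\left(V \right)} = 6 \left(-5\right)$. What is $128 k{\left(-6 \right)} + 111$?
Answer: $-3729$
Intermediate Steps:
$k{\left(V \right)} = -30$
$128 k{\left(-6 \right)} + 111 = 128 \left(-30\right) + 111 = -3840 + 111 = -3729$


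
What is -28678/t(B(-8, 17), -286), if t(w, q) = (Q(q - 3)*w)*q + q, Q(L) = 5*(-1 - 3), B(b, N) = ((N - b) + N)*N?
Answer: -1103/157069 ≈ -0.0070224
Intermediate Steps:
B(b, N) = N*(-b + 2*N) (B(b, N) = (-b + 2*N)*N = N*(-b + 2*N))
Q(L) = -20 (Q(L) = 5*(-4) = -20)
t(w, q) = q - 20*q*w (t(w, q) = (-20*w)*q + q = -20*q*w + q = q - 20*q*w)
-28678/t(B(-8, 17), -286) = -28678*(-1/(286*(1 - 340*(-1*(-8) + 2*17)))) = -28678*(-1/(286*(1 - 340*(8 + 34)))) = -28678*(-1/(286*(1 - 340*42))) = -28678*(-1/(286*(1 - 20*714))) = -28678*(-1/(286*(1 - 14280))) = -28678/((-286*(-14279))) = -28678/4083794 = -28678*1/4083794 = -1103/157069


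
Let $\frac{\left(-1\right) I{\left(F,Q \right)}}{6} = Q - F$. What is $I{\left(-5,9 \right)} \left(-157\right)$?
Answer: $13188$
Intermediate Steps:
$I{\left(F,Q \right)} = - 6 Q + 6 F$ ($I{\left(F,Q \right)} = - 6 \left(Q - F\right) = - 6 Q + 6 F$)
$I{\left(-5,9 \right)} \left(-157\right) = \left(\left(-6\right) 9 + 6 \left(-5\right)\right) \left(-157\right) = \left(-54 - 30\right) \left(-157\right) = \left(-84\right) \left(-157\right) = 13188$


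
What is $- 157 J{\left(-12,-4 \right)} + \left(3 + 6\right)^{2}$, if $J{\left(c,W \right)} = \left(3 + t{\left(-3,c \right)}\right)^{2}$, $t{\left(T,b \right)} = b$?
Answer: $-12636$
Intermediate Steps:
$J{\left(c,W \right)} = \left(3 + c\right)^{2}$
$- 157 J{\left(-12,-4 \right)} + \left(3 + 6\right)^{2} = - 157 \left(3 - 12\right)^{2} + \left(3 + 6\right)^{2} = - 157 \left(-9\right)^{2} + 9^{2} = \left(-157\right) 81 + 81 = -12717 + 81 = -12636$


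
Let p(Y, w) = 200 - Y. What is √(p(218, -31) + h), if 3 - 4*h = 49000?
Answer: I*√49069/2 ≈ 110.76*I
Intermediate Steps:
h = -48997/4 (h = ¾ - ¼*49000 = ¾ - 12250 = -48997/4 ≈ -12249.)
√(p(218, -31) + h) = √((200 - 1*218) - 48997/4) = √((200 - 218) - 48997/4) = √(-18 - 48997/4) = √(-49069/4) = I*√49069/2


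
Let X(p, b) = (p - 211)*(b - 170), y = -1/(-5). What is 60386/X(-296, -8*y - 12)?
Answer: 150965/232713 ≈ 0.64872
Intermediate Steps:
y = ⅕ (y = -1*(-⅕) = ⅕ ≈ 0.20000)
X(p, b) = (-211 + p)*(-170 + b)
60386/X(-296, -8*y - 12) = 60386/(35870 - 211*(-8*⅕ - 12) - 170*(-296) + (-8*⅕ - 12)*(-296)) = 60386/(35870 - 211*(-8/5 - 12) + 50320 + (-8/5 - 12)*(-296)) = 60386/(35870 - 211*(-68/5) + 50320 - 68/5*(-296)) = 60386/(35870 + 14348/5 + 50320 + 20128/5) = 60386/(465426/5) = 60386*(5/465426) = 150965/232713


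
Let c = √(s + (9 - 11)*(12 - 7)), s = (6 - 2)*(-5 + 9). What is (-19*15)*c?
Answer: -285*√6 ≈ -698.10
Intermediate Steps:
s = 16 (s = 4*4 = 16)
c = √6 (c = √(16 + (9 - 11)*(12 - 7)) = √(16 - 2*5) = √(16 - 10) = √6 ≈ 2.4495)
(-19*15)*c = (-19*15)*√6 = -285*√6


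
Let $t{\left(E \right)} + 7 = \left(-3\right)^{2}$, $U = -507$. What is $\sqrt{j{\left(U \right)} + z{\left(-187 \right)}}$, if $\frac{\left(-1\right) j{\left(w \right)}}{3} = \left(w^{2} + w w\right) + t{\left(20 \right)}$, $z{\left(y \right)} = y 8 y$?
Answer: $2 i \sqrt{315637} \approx 1123.6 i$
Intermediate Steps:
$t{\left(E \right)} = 2$ ($t{\left(E \right)} = -7 + \left(-3\right)^{2} = -7 + 9 = 2$)
$z{\left(y \right)} = 8 y^{2}$ ($z{\left(y \right)} = 8 y y = 8 y^{2}$)
$j{\left(w \right)} = -6 - 6 w^{2}$ ($j{\left(w \right)} = - 3 \left(\left(w^{2} + w w\right) + 2\right) = - 3 \left(\left(w^{2} + w^{2}\right) + 2\right) = - 3 \left(2 w^{2} + 2\right) = - 3 \left(2 + 2 w^{2}\right) = -6 - 6 w^{2}$)
$\sqrt{j{\left(U \right)} + z{\left(-187 \right)}} = \sqrt{\left(-6 - 6 \left(-507\right)^{2}\right) + 8 \left(-187\right)^{2}} = \sqrt{\left(-6 - 1542294\right) + 8 \cdot 34969} = \sqrt{\left(-6 - 1542294\right) + 279752} = \sqrt{-1542300 + 279752} = \sqrt{-1262548} = 2 i \sqrt{315637}$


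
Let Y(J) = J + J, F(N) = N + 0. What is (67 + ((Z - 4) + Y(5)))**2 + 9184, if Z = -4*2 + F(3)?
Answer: 13808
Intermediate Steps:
F(N) = N
Y(J) = 2*J
Z = -5 (Z = -4*2 + 3 = -8 + 3 = -5)
(67 + ((Z - 4) + Y(5)))**2 + 9184 = (67 + ((-5 - 4) + 2*5))**2 + 9184 = (67 + (-9 + 10))**2 + 9184 = (67 + 1)**2 + 9184 = 68**2 + 9184 = 4624 + 9184 = 13808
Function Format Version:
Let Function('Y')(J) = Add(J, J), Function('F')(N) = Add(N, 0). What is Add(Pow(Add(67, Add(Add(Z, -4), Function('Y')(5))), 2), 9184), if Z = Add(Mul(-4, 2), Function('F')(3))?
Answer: 13808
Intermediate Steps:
Function('F')(N) = N
Function('Y')(J) = Mul(2, J)
Z = -5 (Z = Add(Mul(-4, 2), 3) = Add(-8, 3) = -5)
Add(Pow(Add(67, Add(Add(Z, -4), Function('Y')(5))), 2), 9184) = Add(Pow(Add(67, Add(Add(-5, -4), Mul(2, 5))), 2), 9184) = Add(Pow(Add(67, Add(-9, 10)), 2), 9184) = Add(Pow(Add(67, 1), 2), 9184) = Add(Pow(68, 2), 9184) = Add(4624, 9184) = 13808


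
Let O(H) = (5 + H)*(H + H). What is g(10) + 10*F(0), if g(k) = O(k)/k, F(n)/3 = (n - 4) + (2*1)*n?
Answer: -90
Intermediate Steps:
O(H) = 2*H*(5 + H) (O(H) = (5 + H)*(2*H) = 2*H*(5 + H))
F(n) = -12 + 9*n (F(n) = 3*((n - 4) + (2*1)*n) = 3*((-4 + n) + 2*n) = 3*(-4 + 3*n) = -12 + 9*n)
g(k) = 10 + 2*k (g(k) = (2*k*(5 + k))/k = 10 + 2*k)
g(10) + 10*F(0) = (10 + 2*10) + 10*(-12 + 9*0) = (10 + 20) + 10*(-12 + 0) = 30 + 10*(-12) = 30 - 120 = -90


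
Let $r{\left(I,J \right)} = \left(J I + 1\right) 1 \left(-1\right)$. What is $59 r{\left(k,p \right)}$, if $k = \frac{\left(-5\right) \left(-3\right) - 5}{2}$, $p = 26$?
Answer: $-7729$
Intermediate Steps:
$k = 5$ ($k = \left(15 - 5\right) \frac{1}{2} = 10 \cdot \frac{1}{2} = 5$)
$r{\left(I,J \right)} = -1 - I J$ ($r{\left(I,J \right)} = \left(I J + 1\right) 1 \left(-1\right) = \left(1 + I J\right) 1 \left(-1\right) = \left(1 + I J\right) \left(-1\right) = -1 - I J$)
$59 r{\left(k,p \right)} = 59 \left(-1 - 5 \cdot 26\right) = 59 \left(-1 - 130\right) = 59 \left(-131\right) = -7729$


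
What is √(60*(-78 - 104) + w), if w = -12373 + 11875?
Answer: I*√11418 ≈ 106.85*I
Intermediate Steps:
w = -498
√(60*(-78 - 104) + w) = √(60*(-78 - 104) - 498) = √(60*(-182) - 498) = √(-10920 - 498) = √(-11418) = I*√11418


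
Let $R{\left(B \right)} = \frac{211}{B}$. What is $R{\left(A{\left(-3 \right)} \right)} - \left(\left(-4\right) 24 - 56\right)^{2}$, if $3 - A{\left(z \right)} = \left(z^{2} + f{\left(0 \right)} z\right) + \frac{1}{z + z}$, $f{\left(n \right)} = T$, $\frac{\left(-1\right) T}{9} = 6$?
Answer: $- \frac{23266994}{1007} \approx -23105.0$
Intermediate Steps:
$T = -54$ ($T = \left(-9\right) 6 = -54$)
$f{\left(n \right)} = -54$
$A{\left(z \right)} = 3 - z^{2} + 54 z - \frac{1}{2 z}$ ($A{\left(z \right)} = 3 - \left(\left(z^{2} - 54 z\right) + \frac{1}{z + z}\right) = 3 - \left(\left(z^{2} - 54 z\right) + \frac{1}{2 z}\right) = 3 - \left(z^{2} + \frac{1}{2 z} - 54 z\right) = 3 - z^{2} + 54 z - \frac{1}{2 z}$)
$R{\left(A{\left(-3 \right)} \right)} - \left(\left(-4\right) 24 - 56\right)^{2} = \frac{211}{3 - \left(-3\right)^{2} + 54 \left(-3\right) - \frac{1}{2 \left(-3\right)}} - \left(\left(-4\right) 24 - 56\right)^{2} = \frac{211}{3 - 9 - 162 - - \frac{1}{6}} - \left(-96 - 56\right)^{2} = \frac{211}{3 - 9 - 162 + \frac{1}{6}} - \left(-152\right)^{2} = \frac{211}{- \frac{1007}{6}} - 23104 = 211 \left(- \frac{6}{1007}\right) - 23104 = - \frac{1266}{1007} - 23104 = - \frac{23266994}{1007}$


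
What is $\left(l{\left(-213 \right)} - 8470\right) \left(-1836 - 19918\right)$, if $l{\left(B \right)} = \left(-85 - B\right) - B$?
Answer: $176838266$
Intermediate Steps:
$l{\left(B \right)} = -85 - 2 B$
$\left(l{\left(-213 \right)} - 8470\right) \left(-1836 - 19918\right) = \left(\left(-85 - -426\right) - 8470\right) \left(-1836 - 19918\right) = \left(\left(-85 + 426\right) - 8470\right) \left(-21754\right) = \left(341 - 8470\right) \left(-21754\right) = \left(-8129\right) \left(-21754\right) = 176838266$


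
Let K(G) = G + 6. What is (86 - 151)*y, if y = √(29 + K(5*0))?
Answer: -65*√35 ≈ -384.55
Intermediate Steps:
K(G) = 6 + G
y = √35 (y = √(29 + (6 + 5*0)) = √(29 + (6 + 0)) = √(29 + 6) = √35 ≈ 5.9161)
(86 - 151)*y = (86 - 151)*√35 = -65*√35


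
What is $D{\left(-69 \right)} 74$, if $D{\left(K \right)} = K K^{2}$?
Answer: $-24309666$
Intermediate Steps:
$D{\left(K \right)} = K^{3}$
$D{\left(-69 \right)} 74 = \left(-69\right)^{3} \cdot 74 = \left(-328509\right) 74 = -24309666$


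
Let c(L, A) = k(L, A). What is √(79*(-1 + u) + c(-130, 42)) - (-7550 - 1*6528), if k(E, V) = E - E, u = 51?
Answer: 14078 + 5*√158 ≈ 14141.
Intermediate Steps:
k(E, V) = 0
c(L, A) = 0
√(79*(-1 + u) + c(-130, 42)) - (-7550 - 1*6528) = √(79*(-1 + 51) + 0) - (-7550 - 1*6528) = √(79*50 + 0) - (-7550 - 6528) = √(3950 + 0) - 1*(-14078) = √3950 + 14078 = 5*√158 + 14078 = 14078 + 5*√158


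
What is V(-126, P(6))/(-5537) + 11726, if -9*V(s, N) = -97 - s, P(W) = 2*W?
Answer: 584341787/49833 ≈ 11726.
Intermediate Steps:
V(s, N) = 97/9 + s/9 (V(s, N) = -(-97 - s)/9 = 97/9 + s/9)
V(-126, P(6))/(-5537) + 11726 = (97/9 + (⅑)*(-126))/(-5537) + 11726 = (97/9 - 14)*(-1/5537) + 11726 = -29/9*(-1/5537) + 11726 = 29/49833 + 11726 = 584341787/49833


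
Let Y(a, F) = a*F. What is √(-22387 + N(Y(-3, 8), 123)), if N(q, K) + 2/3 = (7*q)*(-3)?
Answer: I*√196953/3 ≈ 147.93*I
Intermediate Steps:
Y(a, F) = F*a
N(q, K) = -⅔ - 21*q (N(q, K) = -⅔ + (7*q)*(-3) = -⅔ - 21*q)
√(-22387 + N(Y(-3, 8), 123)) = √(-22387 + (-⅔ - 168*(-3))) = √(-22387 + (-⅔ - 21*(-24))) = √(-22387 + (-⅔ + 504)) = √(-22387 + 1510/3) = √(-65651/3) = I*√196953/3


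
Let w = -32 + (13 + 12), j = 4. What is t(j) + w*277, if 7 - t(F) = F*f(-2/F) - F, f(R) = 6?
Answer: -1952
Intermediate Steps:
w = -7 (w = -32 + 25 = -7)
t(F) = 7 - 5*F (t(F) = 7 - (F*6 - F) = 7 - (6*F - F) = 7 - 5*F)
t(j) + w*277 = (7 - 5*4) - 7*277 = (7 - 20) - 1939 = -13 - 1939 = -1952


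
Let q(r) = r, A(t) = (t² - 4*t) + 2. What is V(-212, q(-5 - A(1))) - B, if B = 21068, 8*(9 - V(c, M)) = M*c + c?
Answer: -42277/2 ≈ -21139.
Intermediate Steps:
A(t) = 2 + t² - 4*t
V(c, M) = 9 - c/8 - M*c/8 (V(c, M) = 9 - (M*c + c)/8 = 9 - (c + M*c)/8 = 9 + (-c/8 - M*c/8) = 9 - c/8 - M*c/8)
V(-212, q(-5 - A(1))) - B = (9 - ⅛*(-212) - ⅛*(-5 - (2 + 1² - 4*1))*(-212)) - 1*21068 = (9 + 53/2 - ⅛*(-5 - (2 + 1 - 4))*(-212)) - 21068 = (9 + 53/2 - ⅛*(-5 - 1*(-1))*(-212)) - 21068 = (9 + 53/2 - ⅛*(-5 + 1)*(-212)) - 21068 = (9 + 53/2 - ⅛*(-4)*(-212)) - 21068 = (9 + 53/2 - 106) - 21068 = -141/2 - 21068 = -42277/2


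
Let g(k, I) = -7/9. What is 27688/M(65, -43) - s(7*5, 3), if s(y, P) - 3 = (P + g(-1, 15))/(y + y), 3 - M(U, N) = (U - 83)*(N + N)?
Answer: -679813/32445 ≈ -20.953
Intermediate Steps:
g(k, I) = -7/9 (g(k, I) = -7*1/9 = -7/9)
M(U, N) = 3 - 2*N*(-83 + U) (M(U, N) = 3 - (U - 83)*(N + N) = 3 - (-83 + U)*2*N = 3 - 2*N*(-83 + U))
s(y, P) = 3 + (-7/9 + P)/(2*y) (s(y, P) = 3 + (P - 7/9)/(y + y) = 3 + (-7/9 + P)/((2*y)) = 3 + (-7/9 + P)*(1/(2*y)) = 3 + (-7/9 + P)/(2*y))
27688/M(65, -43) - s(7*5, 3) = 27688/(3 + 166*(-43) - 2*(-43)*65) - (-7 + 9*3 + 54*(7*5))/(18*(7*5)) = 27688/(3 - 7138 + 5590) - (-7 + 27 + 54*35)/(18*35) = 27688/(-1545) - (-7 + 27 + 1890)/(18*35) = 27688*(-1/1545) - 1910/(18*35) = -27688/1545 - 1*191/63 = -27688/1545 - 191/63 = -679813/32445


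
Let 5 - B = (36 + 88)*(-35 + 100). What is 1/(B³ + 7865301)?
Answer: -1/522624901074 ≈ -1.9134e-12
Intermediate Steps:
B = -8055 (B = 5 - (36 + 88)*(-35 + 100) = 5 - 124*65 = 5 - 1*8060 = 5 - 8060 = -8055)
1/(B³ + 7865301) = 1/((-8055)³ + 7865301) = 1/(-522632766375 + 7865301) = 1/(-522624901074) = -1/522624901074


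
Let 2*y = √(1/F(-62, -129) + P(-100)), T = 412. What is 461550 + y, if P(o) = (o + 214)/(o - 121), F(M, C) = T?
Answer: 461550 + I*√1064101961/91052 ≈ 4.6155e+5 + 0.35826*I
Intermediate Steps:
F(M, C) = 412
P(o) = (214 + o)/(-121 + o)
y = I*√1064101961/91052 (y = √(1/412 + (214 - 100)/(-121 - 100))/2 = √(1/412 + 114/(-221))/2 = √(1/412 - 1/221*114)/2 = √(1/412 - 114/221)/2 = √(-46747/91052)/2 = (I*√1064101961/45526)/2 = I*√1064101961/91052 ≈ 0.35826*I)
461550 + y = 461550 + I*√1064101961/91052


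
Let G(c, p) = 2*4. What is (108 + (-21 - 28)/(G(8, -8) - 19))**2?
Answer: 1530169/121 ≈ 12646.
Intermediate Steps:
G(c, p) = 8
(108 + (-21 - 28)/(G(8, -8) - 19))**2 = (108 + (-21 - 28)/(8 - 19))**2 = (108 - 49/(-11))**2 = (108 - 49*(-1/11))**2 = (108 + 49/11)**2 = (1237/11)**2 = 1530169/121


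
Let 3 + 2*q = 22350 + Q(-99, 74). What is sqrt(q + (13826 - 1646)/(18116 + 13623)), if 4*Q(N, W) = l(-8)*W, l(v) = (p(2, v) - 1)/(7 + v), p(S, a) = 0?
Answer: sqrt(45061950820531)/63478 ≈ 105.75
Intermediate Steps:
l(v) = -1/(7 + v) (l(v) = (0 - 1)/(7 + v) = -1/(7 + v))
Q(N, W) = W/4 (Q(N, W) = ((-1/(7 - 8))*W)/4 = ((-1/(-1))*W)/4 = ((-1*(-1))*W)/4 = (1*W)/4 = W/4)
q = 44731/4 (q = -3/2 + (22350 + (1/4)*74)/2 = -3/2 + (22350 + 37/2)/2 = -3/2 + (1/2)*(44737/2) = -3/2 + 44737/4 = 44731/4 ≈ 11183.)
sqrt(q + (13826 - 1646)/(18116 + 13623)) = sqrt(44731/4 + (13826 - 1646)/(18116 + 13623)) = sqrt(44731/4 + 12180/31739) = sqrt(1419765929/126956) = sqrt(45061950820531)/63478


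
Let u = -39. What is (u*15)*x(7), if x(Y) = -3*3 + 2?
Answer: 4095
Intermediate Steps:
x(Y) = -7 (x(Y) = -9 + 2 = -7)
(u*15)*x(7) = -39*15*(-7) = -585*(-7) = 4095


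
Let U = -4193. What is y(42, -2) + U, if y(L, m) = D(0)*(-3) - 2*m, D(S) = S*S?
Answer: -4189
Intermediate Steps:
D(S) = S**2
y(L, m) = -2*m (y(L, m) = 0**2*(-3) - 2*m = 0*(-3) - 2*m = 0 - 2*m = -2*m)
y(42, -2) + U = -2*(-2) - 4193 = 4 - 4193 = -4189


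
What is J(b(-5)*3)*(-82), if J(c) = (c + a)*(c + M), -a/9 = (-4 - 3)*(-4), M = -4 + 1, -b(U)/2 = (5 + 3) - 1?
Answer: -1084860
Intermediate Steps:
b(U) = -14 (b(U) = -2*((5 + 3) - 1) = -2*(8 - 1) = -2*7 = -14)
M = -3
a = -252 (a = -9*(-4 - 3)*(-4) = -(-63)*(-4) = -9*28 = -252)
J(c) = (-252 + c)*(-3 + c) (J(c) = (c - 252)*(c - 3) = (-252 + c)*(-3 + c))
J(b(-5)*3)*(-82) = (756 + (-14*3)² - (-3570)*3)*(-82) = (756 + (-42)² - 255*(-42))*(-82) = (756 + 1764 + 10710)*(-82) = 13230*(-82) = -1084860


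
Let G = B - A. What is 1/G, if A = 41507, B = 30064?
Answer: -1/11443 ≈ -8.7390e-5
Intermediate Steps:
G = -11443 (G = 30064 - 1*41507 = 30064 - 41507 = -11443)
1/G = 1/(-11443) = -1/11443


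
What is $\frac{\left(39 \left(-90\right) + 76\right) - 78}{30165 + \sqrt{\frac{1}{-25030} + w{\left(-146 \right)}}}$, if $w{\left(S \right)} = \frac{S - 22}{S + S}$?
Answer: $- \frac{193571558461200}{1662609925196563} + \frac{3512 \sqrt{1920718374530}}{1662609925196563} \approx -0.11642$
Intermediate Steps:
$w{\left(S \right)} = \frac{-22 + S}{2 S}$
$\frac{\left(39 \left(-90\right) + 76\right) - 78}{30165 + \sqrt{\frac{1}{-25030} + w{\left(-146 \right)}}} = \frac{\left(39 \left(-90\right) + 76\right) - 78}{30165 + \sqrt{\frac{1}{-25030} + \frac{-22 - 146}{2 \left(-146\right)}}} = \frac{\left(-3510 + 76\right) - 78}{30165 + \sqrt{- \frac{1}{25030} + \frac{1}{2} \left(- \frac{1}{146}\right) \left(-168\right)}} = \frac{-3434 - 78}{30165 + \sqrt{- \frac{1}{25030} + \frac{42}{73}}} = - \frac{3512}{30165 + \sqrt{\frac{1051187}{1827190}}} = - \frac{3512}{30165 + \frac{\sqrt{1920718374530}}{1827190}}$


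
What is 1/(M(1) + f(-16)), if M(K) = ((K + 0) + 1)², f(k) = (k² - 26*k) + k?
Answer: 1/660 ≈ 0.0015152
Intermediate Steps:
f(k) = k² - 25*k
M(K) = (1 + K)² (M(K) = (K + 1)² = (1 + K)²)
1/(M(1) + f(-16)) = 1/((1 + 1)² - 16*(-25 - 16)) = 1/(2² - 16*(-41)) = 1/(4 + 656) = 1/660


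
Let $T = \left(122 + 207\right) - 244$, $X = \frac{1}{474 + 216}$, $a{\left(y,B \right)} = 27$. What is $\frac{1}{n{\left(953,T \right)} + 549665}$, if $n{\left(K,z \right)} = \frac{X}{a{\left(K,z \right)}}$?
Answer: $\frac{18630}{10240258951} \approx 1.8193 \cdot 10^{-6}$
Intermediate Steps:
$X = \frac{1}{690} \approx 0.0014493$
$T = 85$ ($T = 329 - 244 = 85$)
$n{\left(K,z \right)} = \frac{1}{18630}$ ($n{\left(K,z \right)} = \frac{1}{690 \cdot 27} = \frac{1}{690} \cdot \frac{1}{27} = \frac{1}{18630}$)
$\frac{1}{n{\left(953,T \right)} + 549665} = \frac{1}{\frac{1}{18630} + 549665} = \frac{1}{\frac{10240258951}{18630}} = \frac{18630}{10240258951}$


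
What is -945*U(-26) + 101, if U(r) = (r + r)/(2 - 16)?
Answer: -3409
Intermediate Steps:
U(r) = -r/7 (U(r) = (2*r)/(-14) = (2*r)*(-1/14) = -r/7)
-945*U(-26) + 101 = -(-135)*(-26) + 101 = -945*26/7 + 101 = -3510 + 101 = -3409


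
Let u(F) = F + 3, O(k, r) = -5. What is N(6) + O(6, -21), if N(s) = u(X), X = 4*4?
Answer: 14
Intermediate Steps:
X = 16
u(F) = 3 + F
N(s) = 19 (N(s) = 3 + 16 = 19)
N(6) + O(6, -21) = 19 - 5 = 14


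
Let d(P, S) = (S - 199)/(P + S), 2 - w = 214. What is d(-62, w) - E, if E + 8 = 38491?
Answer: -76963/2 ≈ -38482.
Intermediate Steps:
E = 38483 (E = -8 + 38491 = 38483)
w = -212 (w = 2 - 1*214 = 2 - 214 = -212)
d(P, S) = (-199 + S)/(P + S)
d(-62, w) - E = (-199 - 212)/(-62 - 212) - 1*38483 = -411/(-274) - 38483 = -1/274*(-411) - 38483 = 3/2 - 38483 = -76963/2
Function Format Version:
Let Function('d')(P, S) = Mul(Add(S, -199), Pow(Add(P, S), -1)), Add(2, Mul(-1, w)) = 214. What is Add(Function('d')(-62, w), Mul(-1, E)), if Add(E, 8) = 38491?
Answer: Rational(-76963, 2) ≈ -38482.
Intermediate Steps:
E = 38483 (E = Add(-8, 38491) = 38483)
w = -212 (w = Add(2, Mul(-1, 214)) = Add(2, -214) = -212)
Function('d')(P, S) = Mul(Pow(Add(P, S), -1), Add(-199, S)) (Function('d')(P, S) = Mul(Add(-199, S), Pow(Add(P, S), -1)) = Mul(Pow(Add(P, S), -1), Add(-199, S)))
Add(Function('d')(-62, w), Mul(-1, E)) = Add(Mul(Pow(Add(-62, -212), -1), Add(-199, -212)), Mul(-1, 38483)) = Add(Mul(Pow(-274, -1), -411), -38483) = Add(Mul(Rational(-1, 274), -411), -38483) = Add(Rational(3, 2), -38483) = Rational(-76963, 2)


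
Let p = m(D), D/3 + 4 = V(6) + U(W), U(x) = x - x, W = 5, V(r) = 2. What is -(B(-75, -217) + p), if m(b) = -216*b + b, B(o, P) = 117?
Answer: -1407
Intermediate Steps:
U(x) = 0
D = -6 (D = -12 + 3*(2 + 0) = -12 + 3*2 = -12 + 6 = -6)
m(b) = -215*b
p = 1290 (p = -215*(-6) = 1290)
-(B(-75, -217) + p) = -(117 + 1290) = -1*1407 = -1407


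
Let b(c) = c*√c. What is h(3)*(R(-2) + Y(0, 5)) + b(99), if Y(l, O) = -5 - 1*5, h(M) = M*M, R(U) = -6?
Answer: -144 + 297*√11 ≈ 841.04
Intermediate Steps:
h(M) = M²
Y(l, O) = -10 (Y(l, O) = -5 - 5 = -10)
b(c) = c^(3/2)
h(3)*(R(-2) + Y(0, 5)) + b(99) = 3²*(-6 - 10) + 99^(3/2) = 9*(-16) + 297*√11 = -144 + 297*√11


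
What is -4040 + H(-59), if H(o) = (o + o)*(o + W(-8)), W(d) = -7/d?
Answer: 11275/4 ≈ 2818.8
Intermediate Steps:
H(o) = 2*o*(7/8 + o) (H(o) = (o + o)*(o - 7/(-8)) = (2*o)*(o - 7*(-1/8)) = (2*o)*(o + 7/8) = (2*o)*(7/8 + o) = 2*o*(7/8 + o))
-4040 + H(-59) = -4040 + (1/4)*(-59)*(7 + 8*(-59)) = -4040 + (1/4)*(-59)*(7 - 472) = -4040 + (1/4)*(-59)*(-465) = -4040 + 27435/4 = 11275/4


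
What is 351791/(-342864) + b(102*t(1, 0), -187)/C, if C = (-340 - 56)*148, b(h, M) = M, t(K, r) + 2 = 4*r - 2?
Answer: -6487895/6342984 ≈ -1.0228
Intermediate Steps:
t(K, r) = -4 + 4*r (t(K, r) = -2 + (4*r - 2) = -2 + (-2 + 4*r) = -4 + 4*r)
C = -58608 (C = -396*148 = -58608)
351791/(-342864) + b(102*t(1, 0), -187)/C = 351791/(-342864) - 187/(-58608) = 351791*(-1/342864) - 187*(-1/58608) = -351791/342864 + 17/5328 = -6487895/6342984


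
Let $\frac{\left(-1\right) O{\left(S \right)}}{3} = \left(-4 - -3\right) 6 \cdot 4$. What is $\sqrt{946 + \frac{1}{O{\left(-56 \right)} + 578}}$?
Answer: $\frac{7 \sqrt{326274}}{130} \approx 30.757$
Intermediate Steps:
$O{\left(S \right)} = 72$ ($O{\left(S \right)} = - 3 \left(-4 - -3\right) 6 \cdot 4 = - 3 \left(-4 + 3\right) 6 \cdot 4 = - 3 \left(-1\right) 6 \cdot 4 = - 3 \left(\left(-6\right) 4\right) = \left(-3\right) \left(-24\right) = 72$)
$\sqrt{946 + \frac{1}{O{\left(-56 \right)} + 578}} = \sqrt{946 + \frac{1}{72 + 578}} = \sqrt{946 + \frac{1}{650}} = \sqrt{\frac{614901}{650}} = \frac{7 \sqrt{326274}}{130}$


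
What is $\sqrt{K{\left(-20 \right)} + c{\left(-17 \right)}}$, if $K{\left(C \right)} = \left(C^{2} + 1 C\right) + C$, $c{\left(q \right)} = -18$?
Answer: $3 \sqrt{38} \approx 18.493$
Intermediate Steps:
$K{\left(C \right)} = C^{2} + 2 C$ ($K{\left(C \right)} = \left(C^{2} + C\right) + C = \left(C + C^{2}\right) + C = C^{2} + 2 C$)
$\sqrt{K{\left(-20 \right)} + c{\left(-17 \right)}} = \sqrt{- 20 \left(2 - 20\right) - 18} = \sqrt{\left(-20\right) \left(-18\right) - 18} = \sqrt{360 - 18} = \sqrt{342} = 3 \sqrt{38}$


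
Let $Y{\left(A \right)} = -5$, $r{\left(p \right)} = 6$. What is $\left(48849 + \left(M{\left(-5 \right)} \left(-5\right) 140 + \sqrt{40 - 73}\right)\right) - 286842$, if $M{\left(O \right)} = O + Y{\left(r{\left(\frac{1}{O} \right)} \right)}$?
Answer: $-230993 + i \sqrt{33} \approx -2.3099 \cdot 10^{5} + 5.7446 i$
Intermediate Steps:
$M{\left(O \right)} = -5 + O$ ($M{\left(O \right)} = O - 5 = -5 + O$)
$\left(48849 + \left(M{\left(-5 \right)} \left(-5\right) 140 + \sqrt{40 - 73}\right)\right) - 286842 = \left(48849 + \left(\left(-5 - 5\right) \left(-5\right) 140 + \sqrt{40 - 73}\right)\right) - 286842 = \left(48849 + \left(\left(-10\right) \left(-5\right) 140 + \sqrt{-33}\right)\right) - 286842 = \left(48849 + \left(50 \cdot 140 + i \sqrt{33}\right)\right) - 286842 = \left(48849 + \left(7000 + i \sqrt{33}\right)\right) - 286842 = \left(55849 + i \sqrt{33}\right) - 286842 = -230993 + i \sqrt{33}$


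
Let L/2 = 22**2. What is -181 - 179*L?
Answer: -173453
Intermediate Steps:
L = 968 (L = 2*22**2 = 2*484 = 968)
-181 - 179*L = -181 - 179*968 = -181 - 173272 = -173453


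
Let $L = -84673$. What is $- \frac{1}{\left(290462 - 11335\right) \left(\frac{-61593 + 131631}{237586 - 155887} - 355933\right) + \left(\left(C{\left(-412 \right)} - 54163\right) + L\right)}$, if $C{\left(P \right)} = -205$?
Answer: $\frac{27233}{2705609722206014} \approx 1.0065 \cdot 10^{-11}$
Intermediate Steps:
$- \frac{1}{\left(290462 - 11335\right) \left(\frac{-61593 + 131631}{237586 - 155887} - 355933\right) + \left(\left(C{\left(-412 \right)} - 54163\right) + L\right)} = - \frac{1}{\left(290462 - 11335\right) \left(\frac{-61593 + 131631}{237586 - 155887} - 355933\right) - 139041} = - \frac{1}{279127 \left(\frac{70038}{81699} - 355933\right) - 139041} = - \frac{1}{279127 \left(70038 \cdot \frac{1}{81699} - 355933\right) - 139041} = - \frac{1}{279127 \left(\frac{23346}{27233} - 355933\right) - 139041} = - \frac{1}{279127 \left(- \frac{9693100043}{27233}\right) - 139041} = - \frac{1}{- \frac{2705605935702461}{27233} - 139041} = - \frac{1}{- \frac{2705609722206014}{27233}} = \left(-1\right) \left(- \frac{27233}{2705609722206014}\right) = \frac{27233}{2705609722206014}$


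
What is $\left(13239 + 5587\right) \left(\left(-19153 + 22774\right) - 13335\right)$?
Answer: $-182875764$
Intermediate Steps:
$\left(13239 + 5587\right) \left(\left(-19153 + 22774\right) - 13335\right) = 18826 \left(3621 - 13335\right) = 18826 \left(-9714\right) = -182875764$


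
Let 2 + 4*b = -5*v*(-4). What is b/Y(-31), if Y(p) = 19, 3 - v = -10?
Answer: 129/38 ≈ 3.3947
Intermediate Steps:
v = 13 (v = 3 - 1*(-10) = 3 + 10 = 13)
b = 129/2 (b = -½ + (-5*13*(-4))/4 = -½ + (-65*(-4))/4 = -½ + (¼)*260 = -½ + 65 = 129/2 ≈ 64.500)
b/Y(-31) = (129/2)/19 = (129/2)*(1/19) = 129/38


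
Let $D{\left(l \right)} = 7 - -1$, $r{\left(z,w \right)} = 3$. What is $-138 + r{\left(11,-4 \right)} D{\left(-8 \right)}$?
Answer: $-114$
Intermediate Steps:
$D{\left(l \right)} = 8$ ($D{\left(l \right)} = 7 + 1 = 8$)
$-138 + r{\left(11,-4 \right)} D{\left(-8 \right)} = -138 + 3 \cdot 8 = -138 + 24 = -114$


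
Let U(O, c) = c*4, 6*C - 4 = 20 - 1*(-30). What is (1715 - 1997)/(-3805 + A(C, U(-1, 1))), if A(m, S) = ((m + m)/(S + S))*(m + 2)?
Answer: 1128/15121 ≈ 0.074598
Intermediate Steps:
C = 9 (C = ⅔ + (20 - 1*(-30))/6 = ⅔ + (20 + 30)/6 = ⅔ + (⅙)*50 = ⅔ + 25/3 = 9)
U(O, c) = 4*c
A(m, S) = m*(2 + m)/S (A(m, S) = ((2*m)/((2*S)))*(2 + m) = ((2*m)*(1/(2*S)))*(2 + m) = (m/S)*(2 + m) = m*(2 + m)/S)
(1715 - 1997)/(-3805 + A(C, U(-1, 1))) = (1715 - 1997)/(-3805 + 9*(2 + 9)/((4*1))) = -282/(-3805 + 9*11/4) = -282/(-3805 + 9*(¼)*11) = -282/(-3805 + 99/4) = -282/(-15121/4) = -282*(-4/15121) = 1128/15121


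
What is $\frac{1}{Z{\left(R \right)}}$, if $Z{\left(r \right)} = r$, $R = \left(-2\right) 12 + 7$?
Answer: $- \frac{1}{17} \approx -0.058824$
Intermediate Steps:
$R = -17$ ($R = -24 + 7 = -17$)
$\frac{1}{Z{\left(R \right)}} = \frac{1}{-17} = - \frac{1}{17}$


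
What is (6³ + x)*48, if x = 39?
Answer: 12240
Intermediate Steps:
(6³ + x)*48 = (6³ + 39)*48 = (216 + 39)*48 = 255*48 = 12240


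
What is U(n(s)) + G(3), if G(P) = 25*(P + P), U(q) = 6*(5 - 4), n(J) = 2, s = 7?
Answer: 156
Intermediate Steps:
U(q) = 6 (U(q) = 6*1 = 6)
G(P) = 50*P (G(P) = 25*(2*P) = 50*P)
U(n(s)) + G(3) = 6 + 50*3 = 6 + 150 = 156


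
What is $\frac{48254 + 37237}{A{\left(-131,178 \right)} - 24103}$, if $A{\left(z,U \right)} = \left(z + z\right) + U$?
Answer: $- \frac{85491}{24187} \approx -3.5346$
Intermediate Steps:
$A{\left(z,U \right)} = U + 2 z$ ($A{\left(z,U \right)} = 2 z + U = U + 2 z$)
$\frac{48254 + 37237}{A{\left(-131,178 \right)} - 24103} = \frac{48254 + 37237}{\left(178 + 2 \left(-131\right)\right) - 24103} = \frac{85491}{\left(178 - 262\right) - 24103} = \frac{85491}{-84 - 24103} = \frac{85491}{-24187} = 85491 \left(- \frac{1}{24187}\right) = - \frac{85491}{24187}$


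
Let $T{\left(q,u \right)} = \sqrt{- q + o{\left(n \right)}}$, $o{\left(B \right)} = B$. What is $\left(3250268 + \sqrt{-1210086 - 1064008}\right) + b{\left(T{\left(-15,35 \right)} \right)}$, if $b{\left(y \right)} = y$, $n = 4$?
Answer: $3250268 + \sqrt{19} + i \sqrt{2274094} \approx 3.2503 \cdot 10^{6} + 1508.0 i$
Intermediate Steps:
$T{\left(q,u \right)} = \sqrt{4 - q}$ ($T{\left(q,u \right)} = \sqrt{- q + 4} = \sqrt{4 - q}$)
$\left(3250268 + \sqrt{-1210086 - 1064008}\right) + b{\left(T{\left(-15,35 \right)} \right)} = \left(3250268 + \sqrt{-1210086 - 1064008}\right) + \sqrt{4 - -15} = \left(3250268 + \sqrt{-2274094}\right) + \sqrt{4 + 15} = \left(3250268 + i \sqrt{2274094}\right) + \sqrt{19} = 3250268 + \sqrt{19} + i \sqrt{2274094}$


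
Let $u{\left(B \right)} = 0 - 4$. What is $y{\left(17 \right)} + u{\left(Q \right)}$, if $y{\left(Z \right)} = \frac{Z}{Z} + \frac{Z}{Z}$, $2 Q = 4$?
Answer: $-2$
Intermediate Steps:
$Q = 2$ ($Q = \frac{1}{2} \cdot 4 = 2$)
$y{\left(Z \right)} = 2$ ($y{\left(Z \right)} = 1 + 1 = 2$)
$u{\left(B \right)} = -4$
$y{\left(17 \right)} + u{\left(Q \right)} = 2 - 4 = -2$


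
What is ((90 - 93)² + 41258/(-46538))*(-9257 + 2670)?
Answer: -1243572904/23269 ≈ -53443.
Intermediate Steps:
((90 - 93)² + 41258/(-46538))*(-9257 + 2670) = ((-3)² + 41258*(-1/46538))*(-6587) = (9 - 20629/23269)*(-6587) = (188792/23269)*(-6587) = -1243572904/23269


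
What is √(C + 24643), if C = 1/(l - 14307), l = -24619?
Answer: 3*√4148877612238/38926 ≈ 156.98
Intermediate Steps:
C = -1/38926 (C = 1/(-24619 - 14307) = 1/(-38926) = -1/38926 ≈ -2.5690e-5)
√(C + 24643) = √(-1/38926 + 24643) = √(959253417/38926) = 3*√4148877612238/38926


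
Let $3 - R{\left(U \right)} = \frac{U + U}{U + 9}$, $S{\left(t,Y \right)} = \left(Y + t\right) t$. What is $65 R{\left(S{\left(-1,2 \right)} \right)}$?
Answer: $\frac{845}{4} \approx 211.25$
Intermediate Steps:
$S{\left(t,Y \right)} = t \left(Y + t\right)$
$R{\left(U \right)} = 3 - \frac{2 U}{9 + U}$ ($R{\left(U \right)} = 3 - \frac{U + U}{U + 9} = 3 - \frac{2 U}{9 + U}$)
$65 R{\left(S{\left(-1,2 \right)} \right)} = 65 \frac{27 - \left(2 - 1\right)}{9 - \left(2 - 1\right)} = 65 \frac{27 - 1}{9 - 1} = 65 \cdot \frac{1}{8} \cdot 26 = 65 \cdot \frac{13}{4} = \frac{845}{4}$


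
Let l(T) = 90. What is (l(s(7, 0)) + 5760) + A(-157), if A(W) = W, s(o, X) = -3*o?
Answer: 5693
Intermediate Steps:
(l(s(7, 0)) + 5760) + A(-157) = (90 + 5760) - 157 = 5850 - 157 = 5693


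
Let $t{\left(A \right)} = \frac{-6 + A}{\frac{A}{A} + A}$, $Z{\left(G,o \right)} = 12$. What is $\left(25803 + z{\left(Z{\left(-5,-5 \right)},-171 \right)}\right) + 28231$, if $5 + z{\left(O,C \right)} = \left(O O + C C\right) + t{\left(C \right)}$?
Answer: $\frac{14180557}{170} \approx 83415.0$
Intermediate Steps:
$t{\left(A \right)} = \frac{-6 + A}{1 + A}$
$z{\left(O,C \right)} = -5 + C^{2} + O^{2} + \frac{-6 + C}{1 + C}$ ($z{\left(O,C \right)} = -5 + \left(\left(O O + C C\right) + \frac{-6 + C}{1 + C}\right) = -5 + \left(\left(O^{2} + C^{2}\right) + \frac{-6 + C}{1 + C}\right) = -5 + \left(\left(C^{2} + O^{2}\right) + \frac{-6 + C}{1 + C}\right) = -5 + \left(C^{2} + O^{2} + \frac{-6 + C}{1 + C}\right) = -5 + C^{2} + O^{2} + \frac{-6 + C}{1 + C}$)
$\left(25803 + z{\left(Z{\left(-5,-5 \right)},-171 \right)}\right) + 28231 = \left(25803 + \frac{-6 - 171 + \left(1 - 171\right) \left(-5 + \left(-171\right)^{2} + 12^{2}\right)}{1 - 171}\right) + 28231 = \left(25803 + \frac{-6 - 171 - 170 \left(-5 + 29241 + 144\right)}{-170}\right) + 28231 = \left(25803 - \frac{-6 - 171 - 4994600}{170}\right) + 28231 = \left(25803 - - \frac{4994777}{170}\right) + 28231 = \left(25803 + \frac{4994777}{170}\right) + 28231 = \frac{9381287}{170} + 28231 = \frac{14180557}{170}$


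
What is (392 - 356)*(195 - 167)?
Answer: 1008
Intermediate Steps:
(392 - 356)*(195 - 167) = 36*28 = 1008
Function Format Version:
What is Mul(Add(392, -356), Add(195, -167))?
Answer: 1008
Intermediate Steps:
Mul(Add(392, -356), Add(195, -167)) = Mul(36, 28) = 1008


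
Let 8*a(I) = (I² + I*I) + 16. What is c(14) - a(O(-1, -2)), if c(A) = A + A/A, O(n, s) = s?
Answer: 12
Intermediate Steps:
a(I) = 2 + I²/4 (a(I) = ((I² + I*I) + 16)/8 = ((I² + I²) + 16)/8 = (2*I² + 16)/8 = (16 + 2*I²)/8 = 2 + I²/4)
c(A) = 1 + A (c(A) = A + 1 = 1 + A)
c(14) - a(O(-1, -2)) = (1 + 14) - (2 + (¼)*(-2)²) = 15 - (2 + (¼)*4) = 15 - (2 + 1) = 15 - 1*3 = 15 - 3 = 12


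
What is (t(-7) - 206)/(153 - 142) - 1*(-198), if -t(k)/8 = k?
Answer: 2028/11 ≈ 184.36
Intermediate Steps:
t(k) = -8*k
(t(-7) - 206)/(153 - 142) - 1*(-198) = (-8*(-7) - 206)/(153 - 142) - 1*(-198) = (56 - 206)/11 + 198 = -150*1/11 + 198 = -150/11 + 198 = 2028/11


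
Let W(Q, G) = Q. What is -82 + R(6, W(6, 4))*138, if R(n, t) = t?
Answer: 746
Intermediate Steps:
-82 + R(6, W(6, 4))*138 = -82 + 6*138 = -82 + 828 = 746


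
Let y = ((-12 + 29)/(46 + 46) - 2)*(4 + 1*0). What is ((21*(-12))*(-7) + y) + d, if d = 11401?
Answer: 302628/23 ≈ 13158.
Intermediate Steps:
y = -167/23 (y = (17/92 - 2)*(4 + 0) = (17*(1/92) - 2)*4 = (17/92 - 2)*4 = -167/92*4 = -167/23 ≈ -7.2609)
((21*(-12))*(-7) + y) + d = ((21*(-12))*(-7) - 167/23) + 11401 = (-252*(-7) - 167/23) + 11401 = (1764 - 167/23) + 11401 = 40405/23 + 11401 = 302628/23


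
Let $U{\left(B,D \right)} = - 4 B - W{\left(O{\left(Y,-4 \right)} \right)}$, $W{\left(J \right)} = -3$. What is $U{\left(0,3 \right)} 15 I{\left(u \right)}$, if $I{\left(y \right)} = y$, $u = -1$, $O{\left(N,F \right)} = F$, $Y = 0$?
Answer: $-45$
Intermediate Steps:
$U{\left(B,D \right)} = 3 - 4 B$ ($U{\left(B,D \right)} = - 4 B - -3 = - 4 B + 3 = 3 - 4 B$)
$U{\left(0,3 \right)} 15 I{\left(u \right)} = \left(3 - 0\right) 15 \left(-1\right) = \left(3 + 0\right) 15 \left(-1\right) = 3 \cdot 15 \left(-1\right) = 45 \left(-1\right) = -45$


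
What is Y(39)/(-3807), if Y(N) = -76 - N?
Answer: 115/3807 ≈ 0.030208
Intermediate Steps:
Y(39)/(-3807) = (-76 - 1*39)/(-3807) = (-76 - 39)*(-1/3807) = -115*(-1/3807) = 115/3807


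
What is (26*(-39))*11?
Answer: -11154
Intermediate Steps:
(26*(-39))*11 = -1014*11 = -11154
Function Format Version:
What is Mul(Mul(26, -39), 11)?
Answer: -11154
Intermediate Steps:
Mul(Mul(26, -39), 11) = Mul(-1014, 11) = -11154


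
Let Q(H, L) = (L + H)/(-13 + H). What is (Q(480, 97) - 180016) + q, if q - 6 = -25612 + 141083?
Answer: -30139136/467 ≈ -64538.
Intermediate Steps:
q = 115477 (q = 6 + (-25612 + 141083) = 6 + 115471 = 115477)
Q(H, L) = (H + L)/(-13 + H)
(Q(480, 97) - 180016) + q = ((480 + 97)/(-13 + 480) - 180016) + 115477 = (577/467 - 180016) + 115477 = -84066895/467 + 115477 = -30139136/467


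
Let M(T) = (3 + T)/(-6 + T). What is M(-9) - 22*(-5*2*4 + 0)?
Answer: 4402/5 ≈ 880.40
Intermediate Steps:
M(T) = (3 + T)/(-6 + T)
M(-9) - 22*(-5*2*4 + 0) = (3 - 9)/(-6 - 9) - 22*(-5*2*4 + 0) = -6/(-15) - 22*(-10*4 + 0) = -1/15*(-6) - 22*(-40 + 0) = 2/5 - 22*(-40) = 2/5 + 880 = 4402/5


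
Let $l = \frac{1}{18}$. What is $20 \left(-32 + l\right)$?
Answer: $- \frac{5750}{9} \approx -638.89$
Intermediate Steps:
$l = \frac{1}{18} \approx 0.055556$
$20 \left(-32 + l\right) = 20 \left(-32 + \frac{1}{18}\right) = 20 \left(- \frac{575}{18}\right) = - \frac{5750}{9}$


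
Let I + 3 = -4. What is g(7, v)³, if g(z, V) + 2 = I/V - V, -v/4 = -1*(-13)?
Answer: 17718342543/140608 ≈ 1.2601e+5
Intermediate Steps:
v = -52 (v = -(-4)*(-13) = -4*13 = -52)
I = -7 (I = -3 - 4 = -7)
g(z, V) = -2 - V - 7/V (g(z, V) = -2 + (-7/V - V) = -2 + (-V - 7/V) = -2 - V - 7/V)
g(7, v)³ = (-2 - 1*(-52) - 7/(-52))³ = (-2 + 52 - 7*(-1/52))³ = (-2 + 52 + 7/52)³ = (2607/52)³ = 17718342543/140608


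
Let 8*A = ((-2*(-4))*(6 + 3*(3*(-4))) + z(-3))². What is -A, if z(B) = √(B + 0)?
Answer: -57597/8 + 60*I*√3 ≈ -7199.6 + 103.92*I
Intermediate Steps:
z(B) = √B
A = (-240 + I*√3)²/8 (A = ((-2*(-4))*(6 + 3*(3*(-4))) + √(-3))²/8 = (8*(6 + 3*(-12)) + I*√3)²/8 = (8*(6 - 36) + I*√3)²/8 = (8*(-30) + I*√3)²/8 = (-240 + I*√3)²/8 ≈ 7199.6 - 103.92*I)
-A = -(240 - I*√3)²/8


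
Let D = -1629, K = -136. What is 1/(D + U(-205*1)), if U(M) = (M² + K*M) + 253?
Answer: 1/68529 ≈ 1.4592e-5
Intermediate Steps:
U(M) = 253 + M² - 136*M (U(M) = (M² - 136*M) + 253 = 253 + M² - 136*M)
1/(D + U(-205*1)) = 1/(-1629 + (253 + (-205*1)² - (-27880))) = 1/(-1629 + (253 + (-205)² - 136*(-205))) = 1/(-1629 + (253 + 42025 + 27880)) = 1/(-1629 + 70158) = 1/68529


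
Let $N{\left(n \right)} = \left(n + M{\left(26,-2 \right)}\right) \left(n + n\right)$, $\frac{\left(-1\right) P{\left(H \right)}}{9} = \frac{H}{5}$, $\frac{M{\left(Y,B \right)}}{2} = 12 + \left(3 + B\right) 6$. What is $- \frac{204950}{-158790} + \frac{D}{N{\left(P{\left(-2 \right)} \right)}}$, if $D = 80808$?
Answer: $\frac{447567280}{1572021} \approx 284.71$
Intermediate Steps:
$M{\left(Y,B \right)} = 60 + 12 B$ ($M{\left(Y,B \right)} = 2 \left(12 + \left(3 + B\right) 6\right) = 2 \left(12 + \left(18 + 6 B\right)\right) = 2 \left(30 + 6 B\right) = 60 + 12 B$)
$P{\left(H \right)} = - \frac{9 H}{5}$ ($P{\left(H \right)} = - 9 \frac{H}{5} = - \frac{9 H}{5}$)
$N{\left(n \right)} = 2 n \left(36 + n\right)$ ($N{\left(n \right)} = \left(n + \left(60 + 12 \left(-2\right)\right)\right) \left(n + n\right) = \left(n + \left(60 - 24\right)\right) 2 n = \left(n + 36\right) 2 n = \left(36 + n\right) 2 n = 2 n \left(36 + n\right)$)
$- \frac{204950}{-158790} + \frac{D}{N{\left(P{\left(-2 \right)} \right)}} = - \frac{204950}{-158790} + \frac{80808}{2 \left(\left(- \frac{9}{5}\right) \left(-2\right)\right) \left(36 - - \frac{18}{5}\right)} = \left(-204950\right) \left(- \frac{1}{158790}\right) + \frac{80808}{2 \cdot \frac{18}{5} \left(36 + \frac{18}{5}\right)} = \frac{20495}{15879} + \frac{80808}{2 \cdot \frac{18}{5} \cdot \frac{198}{5}} = \frac{20495}{15879} + \frac{80808}{\frac{7128}{25}} = \frac{20495}{15879} + 80808 \cdot \frac{25}{7128} = \frac{20495}{15879} + \frac{84175}{297} = \frac{447567280}{1572021}$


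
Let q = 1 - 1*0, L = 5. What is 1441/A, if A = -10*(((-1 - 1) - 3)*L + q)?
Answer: 1441/240 ≈ 6.0042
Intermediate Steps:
q = 1 (q = 1 + 0 = 1)
A = 240 (A = -10*(((-1 - 1) - 3)*5 + 1) = -10*((-2 - 3)*5 + 1) = -10*(-5*5 + 1) = -10*(-25 + 1) = -10*(-24) = 240)
1441/A = 1441/240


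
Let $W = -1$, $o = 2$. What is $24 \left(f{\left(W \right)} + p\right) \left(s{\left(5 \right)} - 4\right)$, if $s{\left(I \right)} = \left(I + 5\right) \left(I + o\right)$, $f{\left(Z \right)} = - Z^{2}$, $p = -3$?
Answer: $-6336$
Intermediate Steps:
$s{\left(I \right)} = \left(2 + I\right) \left(5 + I\right)$ ($s{\left(I \right)} = \left(I + 5\right) \left(I + 2\right) = \left(5 + I\right) \left(2 + I\right) = \left(2 + I\right) \left(5 + I\right)$)
$24 \left(f{\left(W \right)} + p\right) \left(s{\left(5 \right)} - 4\right) = 24 \left(- \left(-1\right)^{2} - 3\right) \left(\left(10 + 5^{2} + 7 \cdot 5\right) - 4\right) = 24 \left(\left(-1\right) 1 - 3\right) \left(\left(10 + 25 + 35\right) - 4\right) = 24 \left(-1 - 3\right) \left(70 - 4\right) = 24 \left(\left(-4\right) 66\right) = 24 \left(-264\right) = -6336$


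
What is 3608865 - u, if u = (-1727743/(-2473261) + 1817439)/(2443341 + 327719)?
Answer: 12366774461369307289/3426777313330 ≈ 3.6089e+6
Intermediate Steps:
u = 2247501363161/3426777313330 (u = (-1727743*(-1/2473261) + 1817439)/2771060 = (1727743/2473261 + 1817439)*(1/2771060) = (4495002726322/2473261)*(1/2771060) = 2247501363161/3426777313330 ≈ 0.65586)
3608865 - u = 3608865 - 1*2247501363161/3426777313330 = 3608865 - 2247501363161/3426777313330 = 12366774461369307289/3426777313330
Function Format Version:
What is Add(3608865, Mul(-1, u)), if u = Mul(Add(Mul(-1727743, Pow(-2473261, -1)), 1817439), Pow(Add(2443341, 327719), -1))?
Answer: Rational(12366774461369307289, 3426777313330) ≈ 3.6089e+6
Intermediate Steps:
u = Rational(2247501363161, 3426777313330) (u = Mul(Add(Mul(-1727743, Rational(-1, 2473261)), 1817439), Pow(2771060, -1)) = Mul(Add(Rational(1727743, 2473261), 1817439), Rational(1, 2771060)) = Mul(Rational(4495002726322, 2473261), Rational(1, 2771060)) = Rational(2247501363161, 3426777313330) ≈ 0.65586)
Add(3608865, Mul(-1, u)) = Add(3608865, Mul(-1, Rational(2247501363161, 3426777313330))) = Add(3608865, Rational(-2247501363161, 3426777313330)) = Rational(12366774461369307289, 3426777313330)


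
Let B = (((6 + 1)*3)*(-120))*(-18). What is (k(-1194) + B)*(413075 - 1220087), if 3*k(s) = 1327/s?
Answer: -7284547304962/199 ≈ -3.6606e+10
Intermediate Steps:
k(s) = 1327/(3*s) (k(s) = (1327/s)/3 = 1327/(3*s))
B = 45360 (B = ((7*3)*(-120))*(-18) = (21*(-120))*(-18) = -2520*(-18) = 45360)
(k(-1194) + B)*(413075 - 1220087) = ((1327/3)/(-1194) + 45360)*(413075 - 1220087) = ((1327/3)*(-1/1194) + 45360)*(-807012) = (-1327/3582 + 45360)*(-807012) = (162478193/3582)*(-807012) = -7284547304962/199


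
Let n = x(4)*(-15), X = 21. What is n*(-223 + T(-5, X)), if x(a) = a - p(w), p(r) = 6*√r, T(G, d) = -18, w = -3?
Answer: 14460 - 21690*I*√3 ≈ 14460.0 - 37568.0*I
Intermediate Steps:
x(a) = a - 6*I*√3 (x(a) = a - 6*√(-3) = a - 6*I*√3)
n = -60 + 90*I*√3 (n = (4 - 6*I*√3)*(-15) = -60 + 90*I*√3 ≈ -60.0 + 155.88*I)
n*(-223 + T(-5, X)) = (-60 + 90*I*√3)*(-223 - 18) = (-60 + 90*I*√3)*(-241) = 14460 - 21690*I*√3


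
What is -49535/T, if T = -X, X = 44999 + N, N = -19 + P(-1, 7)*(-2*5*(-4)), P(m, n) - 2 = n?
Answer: 9907/9068 ≈ 1.0925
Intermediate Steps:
P(m, n) = 2 + n
N = 341 (N = -19 + (2 + 7)*(-2*5*(-4)) = -19 + 9*(-10*(-4)) = -19 + 9*40 = -19 + 360 = 341)
X = 45340 (X = 44999 + 341 = 45340)
T = -45340 (T = -1*45340 = -45340)
-49535/T = -49535/(-45340) = -49535*(-1/45340) = 9907/9068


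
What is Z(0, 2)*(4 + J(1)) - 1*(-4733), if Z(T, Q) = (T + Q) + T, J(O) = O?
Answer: 4743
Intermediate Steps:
Z(T, Q) = Q + 2*T (Z(T, Q) = (Q + T) + T = Q + 2*T)
Z(0, 2)*(4 + J(1)) - 1*(-4733) = (2 + 2*0)*(4 + 1) - 1*(-4733) = (2 + 0)*5 + 4733 = 2*5 + 4733 = 10 + 4733 = 4743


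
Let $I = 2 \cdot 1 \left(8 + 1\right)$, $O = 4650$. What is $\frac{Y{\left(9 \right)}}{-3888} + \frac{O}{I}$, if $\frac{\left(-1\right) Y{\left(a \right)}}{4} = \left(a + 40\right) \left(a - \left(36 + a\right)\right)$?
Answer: $\frac{6926}{27} \approx 256.52$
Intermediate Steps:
$I = 18$ ($I = 2 \cdot 1 \cdot 9 = 2 \cdot 9 = 18$)
$Y{\left(a \right)} = 5760 + 144 a$ ($Y{\left(a \right)} = - 4 \left(a + 40\right) \left(a - \left(36 + a\right)\right) = - 4 \left(40 + a\right) \left(-36\right) = - 4 \left(-1440 - 36 a\right) = 5760 + 144 a$)
$\frac{Y{\left(9 \right)}}{-3888} + \frac{O}{I} = \frac{5760 + 144 \cdot 9}{-3888} + \frac{4650}{18} = \left(5760 + 1296\right) \left(- \frac{1}{3888}\right) + 4650 \cdot \frac{1}{18} = 7056 \left(- \frac{1}{3888}\right) + \frac{775}{3} = - \frac{49}{27} + \frac{775}{3} = \frac{6926}{27}$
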